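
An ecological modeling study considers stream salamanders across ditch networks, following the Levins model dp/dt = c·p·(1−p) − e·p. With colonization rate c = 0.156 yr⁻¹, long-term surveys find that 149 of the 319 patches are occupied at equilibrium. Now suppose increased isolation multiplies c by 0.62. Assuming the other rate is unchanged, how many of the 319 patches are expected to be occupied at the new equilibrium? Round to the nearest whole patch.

Observed p* = 149/319 = 0.46708.
Balance c(1−p*) = e gives e = 0.156×(1 − 0.46708) = 0.08314.
New p* = 1 − e/c = 1 − 0.08314/0.09672 = 0.14041.
Expected occupied = 319 × 0.14041 = 44.79 ≈ 45.

45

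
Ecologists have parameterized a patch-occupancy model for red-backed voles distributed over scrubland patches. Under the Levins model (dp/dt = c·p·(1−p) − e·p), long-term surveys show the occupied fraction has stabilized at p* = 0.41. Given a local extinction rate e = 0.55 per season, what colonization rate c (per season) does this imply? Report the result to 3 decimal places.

0.932

At equilibrium c(1−p*) = e, so c = e/(1−p*).
c = 0.55/(1 − 0.41) = 0.55/0.5900 = 0.9322.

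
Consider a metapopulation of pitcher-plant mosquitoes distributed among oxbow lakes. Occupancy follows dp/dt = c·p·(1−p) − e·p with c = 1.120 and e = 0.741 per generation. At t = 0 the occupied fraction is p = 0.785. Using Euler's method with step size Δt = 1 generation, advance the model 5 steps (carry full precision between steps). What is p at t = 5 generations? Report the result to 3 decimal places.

0.345

Update rule: p ← p + [c·p·(1−p) − e·p]·Δt with Δt = 1.
p: 0.78500 → 0.39234  (Δp = -0.39266)
p: 0.39234 → 0.36864  (Δp = -0.02371)
p: 0.36864 → 0.35615  (Δp = -0.01249)
p: 0.35615 → 0.34907  (Δp = -0.00708)
p: 0.34907 → 0.34489  (Δp = -0.00417)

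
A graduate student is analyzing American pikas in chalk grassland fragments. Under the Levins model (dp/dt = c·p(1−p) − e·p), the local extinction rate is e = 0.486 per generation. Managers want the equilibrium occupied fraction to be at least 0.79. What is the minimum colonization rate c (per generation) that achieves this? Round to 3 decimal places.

2.314

p* = 1 − e/c ≥ 0.79 requires e/c ≤ 0.2100, i.e. c ≥ e/0.2100.
c_min = 0.486/0.2100 = 2.3143.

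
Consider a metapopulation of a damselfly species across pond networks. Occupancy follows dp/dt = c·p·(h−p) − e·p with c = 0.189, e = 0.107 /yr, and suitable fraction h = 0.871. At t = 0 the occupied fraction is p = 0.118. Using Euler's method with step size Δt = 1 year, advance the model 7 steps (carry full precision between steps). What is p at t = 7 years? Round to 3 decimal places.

0.148

Update rule: p ← p + [c·p·(h−p) − e·p]·Δt with Δt = 1.
  1  |  dp/dt·Δt = +0.004167  |  p_1 = 0.122167
  2  |  dp/dt·Δt = +0.004218  |  p_2 = 0.126386
  3  |  dp/dt·Δt = +0.004263  |  p_3 = 0.130649
  4  |  dp/dt·Δt = +0.004302  |  p_4 = 0.134951
  5  |  dp/dt·Δt = +0.004334  |  p_5 = 0.139285
  6  |  dp/dt·Δt = +0.004359  |  p_6 = 0.143643
  7  |  dp/dt·Δt = +0.004377  |  p_7 = 0.148020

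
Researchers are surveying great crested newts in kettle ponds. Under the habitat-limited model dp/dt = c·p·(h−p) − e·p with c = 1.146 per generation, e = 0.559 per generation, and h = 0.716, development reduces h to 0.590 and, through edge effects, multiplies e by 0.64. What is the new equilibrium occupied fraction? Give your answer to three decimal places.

0.278

Before: p* = h − e/c = 0.716 − 0.559/1.146 = 0.716 − 0.4878 = 0.2282.
After: c = 1.146, e = 0.35776, h = 0.590; p* = 0.590 − 0.35776/1.146 = 0.2778.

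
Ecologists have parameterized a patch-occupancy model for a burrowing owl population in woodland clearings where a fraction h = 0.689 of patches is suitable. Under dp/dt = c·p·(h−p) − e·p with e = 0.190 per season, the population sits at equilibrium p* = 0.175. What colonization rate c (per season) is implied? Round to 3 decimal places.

At equilibrium c(h−p*) = e, so c = e/(h−p*).
c = 0.190/(0.689 − 0.175) = 0.190/0.5140 = 0.3696.

0.370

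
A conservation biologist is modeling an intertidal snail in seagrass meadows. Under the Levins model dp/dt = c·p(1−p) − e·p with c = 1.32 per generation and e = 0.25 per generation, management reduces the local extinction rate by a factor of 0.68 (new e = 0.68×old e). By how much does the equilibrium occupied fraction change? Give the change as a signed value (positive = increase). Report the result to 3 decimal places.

0.061

Before: p* = 1 − 0.25/1.32 = 0.8106.
After the change, c = 1.32, e = 0.17, so p* = 1 − 0.17/1.32 = 0.8712.
Δp* = 0.8712 − 0.8106 = +0.0606.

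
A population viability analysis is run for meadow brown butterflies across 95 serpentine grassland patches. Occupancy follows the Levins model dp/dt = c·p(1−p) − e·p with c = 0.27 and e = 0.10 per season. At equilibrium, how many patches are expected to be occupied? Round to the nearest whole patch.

p* = 1 − e/c = 1 − 0.10/0.27 = 0.6296.
Expected occupied patches = N × p* = 95 × 0.6296 = 59.81 ≈ 60.

60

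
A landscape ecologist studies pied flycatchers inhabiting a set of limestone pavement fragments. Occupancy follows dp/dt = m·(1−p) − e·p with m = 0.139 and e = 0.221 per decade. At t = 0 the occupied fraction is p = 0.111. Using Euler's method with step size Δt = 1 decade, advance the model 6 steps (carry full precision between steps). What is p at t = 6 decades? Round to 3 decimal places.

Update rule: p ← p + [m·(1−p) − e·p]·Δt with Δt = 1.
step 1: Δp = +0.09904, p = 0.21004
step 2: Δp = +0.06339, p = 0.27343
step 3: Δp = +0.04057, p = 0.31399
step 4: Δp = +0.02596, p = 0.33996
step 5: Δp = +0.01662, p = 0.35657
step 6: Δp = +0.01063, p = 0.36721

0.367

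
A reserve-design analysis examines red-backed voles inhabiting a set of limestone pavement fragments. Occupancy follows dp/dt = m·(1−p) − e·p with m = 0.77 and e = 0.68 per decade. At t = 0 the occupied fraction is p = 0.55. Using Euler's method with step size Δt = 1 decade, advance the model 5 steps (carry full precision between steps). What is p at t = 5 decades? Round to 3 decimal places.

0.531

Update rule: p ← p + [m·(1−p) − e·p]·Δt with Δt = 1.
p: 0.55000 → 0.52250  (Δp = -0.02750)
p: 0.52250 → 0.53487  (Δp = +0.01238)
p: 0.53487 → 0.52931  (Δp = -0.00557)
p: 0.52931 → 0.53181  (Δp = +0.00251)
p: 0.53181 → 0.53068  (Δp = -0.00113)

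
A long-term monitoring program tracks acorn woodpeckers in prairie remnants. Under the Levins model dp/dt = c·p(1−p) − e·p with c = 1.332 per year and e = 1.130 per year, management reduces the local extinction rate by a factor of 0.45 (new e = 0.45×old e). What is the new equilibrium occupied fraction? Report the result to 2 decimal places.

0.62

Before: p* = 1 − 1.130/1.332 = 0.1517.
After the change, c = 1.332, e = 0.5085, so p* = 1 − 0.5085/1.332 = 0.6182.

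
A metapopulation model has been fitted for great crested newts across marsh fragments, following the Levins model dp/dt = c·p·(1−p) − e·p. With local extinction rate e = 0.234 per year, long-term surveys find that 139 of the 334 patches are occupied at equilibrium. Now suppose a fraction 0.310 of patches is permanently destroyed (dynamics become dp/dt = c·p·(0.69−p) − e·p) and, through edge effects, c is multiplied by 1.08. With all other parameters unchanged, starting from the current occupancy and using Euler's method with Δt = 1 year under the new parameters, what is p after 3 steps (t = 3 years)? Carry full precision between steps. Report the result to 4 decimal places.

0.3067

Observed p* = 139/334 = 0.41617.
Balance c(1−p*) = e gives c = e/(1 − 0.41617) = 0.234/0.58383 = 0.40080.
Starting from p₀ = 0.41617; update p ← p + (dp/dt)·Δt with the new parameters.
step 1: Δp = -0.04805, p = 0.36811
step 2: Δp = -0.03485, p = 0.33327
step 3: Δp = -0.02652, p = 0.30674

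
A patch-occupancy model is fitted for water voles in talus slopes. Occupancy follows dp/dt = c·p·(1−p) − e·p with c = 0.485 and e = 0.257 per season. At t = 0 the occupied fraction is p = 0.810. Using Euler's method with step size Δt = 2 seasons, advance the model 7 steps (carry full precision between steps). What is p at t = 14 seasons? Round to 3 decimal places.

Update rule: p ← p + [c·p·(1−p) − e·p]·Δt with Δt = 2.
step 1: Δp = -0.26706, p = 0.54294
step 2: Δp = -0.03836, p = 0.50458
step 3: Δp = -0.01688, p = 0.48771
step 4: Δp = -0.00833, p = 0.47938
step 5: Δp = -0.00431, p = 0.47507
step 6: Δp = -0.00229, p = 0.47278
step 7: Δp = -0.00123, p = 0.47155

0.472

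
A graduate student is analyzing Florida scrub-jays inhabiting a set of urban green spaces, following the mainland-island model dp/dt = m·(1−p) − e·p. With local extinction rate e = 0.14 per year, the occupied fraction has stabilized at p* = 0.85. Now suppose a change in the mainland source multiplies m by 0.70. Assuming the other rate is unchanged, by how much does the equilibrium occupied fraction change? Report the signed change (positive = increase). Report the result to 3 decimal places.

Balance m(1−p*) = e·p* gives m = e·p*/(1−p*) = 0.14×0.85000/0.15000 = 0.79333.
New p* = m/(m+e) = 0.55533/(0.55533+0.14000) = 0.79866.
Δp* = 0.79866 − 0.85000 = -0.05134.

-0.051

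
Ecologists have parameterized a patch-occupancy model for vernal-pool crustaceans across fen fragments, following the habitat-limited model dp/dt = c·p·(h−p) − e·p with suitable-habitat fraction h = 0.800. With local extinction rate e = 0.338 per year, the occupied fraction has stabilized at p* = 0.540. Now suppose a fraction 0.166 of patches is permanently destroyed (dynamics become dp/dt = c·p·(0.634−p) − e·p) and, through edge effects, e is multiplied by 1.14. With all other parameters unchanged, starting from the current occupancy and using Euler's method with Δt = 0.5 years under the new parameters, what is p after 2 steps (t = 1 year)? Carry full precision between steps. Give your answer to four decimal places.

0.4289

Balance c(h−p*) = e gives c = e/(0.8 − 0.54000) = 0.338/0.26000 = 1.30000.
Starting from p₀ = 0.54000; update p ← p + (dp/dt)·Δt with the new parameters.
  1  |  dp/dt·Δt = -0.071042  |  p_1 = 0.468958
  2  |  dp/dt·Δt = -0.040041  |  p_2 = 0.428917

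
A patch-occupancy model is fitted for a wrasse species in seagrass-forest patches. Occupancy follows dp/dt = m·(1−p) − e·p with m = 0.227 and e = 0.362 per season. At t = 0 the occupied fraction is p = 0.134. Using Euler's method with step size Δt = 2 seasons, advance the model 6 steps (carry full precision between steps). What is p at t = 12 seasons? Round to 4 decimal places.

Update rule: p ← p + [m·(1−p) − e·p]·Δt with Δt = 2.
step 1: Δp = +0.29615, p = 0.43015
step 2: Δp = -0.05271, p = 0.37743
step 3: Δp = +0.00938, p = 0.38682
step 4: Δp = -0.00167, p = 0.38515
step 5: Δp = +0.00030, p = 0.38544
step 6: Δp = -0.00005, p = 0.38539

0.3854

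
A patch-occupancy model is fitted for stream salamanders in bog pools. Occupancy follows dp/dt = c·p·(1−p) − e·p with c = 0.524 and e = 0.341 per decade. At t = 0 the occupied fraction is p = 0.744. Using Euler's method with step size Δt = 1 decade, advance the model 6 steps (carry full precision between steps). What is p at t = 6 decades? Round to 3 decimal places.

Update rule: p ← p + [c·p·(1−p) − e·p]·Δt with Δt = 1.
t = 1: p = 0.74400 + (-0.15390) = 0.59010
t = 2: p = 0.59010 + (-0.07448) = 0.51562
t = 3: p = 0.51562 + (-0.04495) = 0.47067
t = 4: p = 0.47067 + (-0.02995) = 0.44072
t = 5: p = 0.44072 + (-0.02113) = 0.41959
t = 6: p = 0.41959 + (-0.01547) = 0.40412

0.404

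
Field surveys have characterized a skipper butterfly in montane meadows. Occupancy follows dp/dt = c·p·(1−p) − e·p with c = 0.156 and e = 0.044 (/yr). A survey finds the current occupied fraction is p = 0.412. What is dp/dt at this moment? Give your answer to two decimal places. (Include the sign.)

Colonization term: c·p·(1−p) = 0.156×0.412×0.5880 = 0.03779.
Extinction term: e·p = 0.01813.
dp/dt = 0.03779 − 0.01813 = 0.01966.

0.02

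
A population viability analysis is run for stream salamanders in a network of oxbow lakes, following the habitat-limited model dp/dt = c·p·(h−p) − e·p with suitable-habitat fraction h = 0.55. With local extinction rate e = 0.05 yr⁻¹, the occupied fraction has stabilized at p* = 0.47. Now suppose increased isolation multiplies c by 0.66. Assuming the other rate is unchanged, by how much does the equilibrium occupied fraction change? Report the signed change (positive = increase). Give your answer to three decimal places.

-0.041

Balance c(h−p*) = e gives c = e/(0.55 − 0.47000) = 0.05/0.08000 = 0.62500.
New p* = 0.55 − e/c = 0.55 − 0.05000/0.41250 = 0.42879.
Δp* = 0.42879 − 0.47000 = -0.04121.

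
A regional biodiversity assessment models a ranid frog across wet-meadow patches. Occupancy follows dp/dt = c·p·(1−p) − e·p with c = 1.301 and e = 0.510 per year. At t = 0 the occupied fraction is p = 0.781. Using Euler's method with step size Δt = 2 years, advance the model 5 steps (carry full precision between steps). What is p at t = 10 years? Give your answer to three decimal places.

Update rule: p ← p + [c·p·(1−p) − e·p]·Δt with Δt = 2.
t = 2: p = 0.78100 + (-0.35158) = 0.42942
t = 4: p = 0.42942 + (+0.19953) = 0.62895
t = 6: p = 0.62895 + (-0.03430) = 0.59465
t = 8: p = 0.59465 + (+0.02064) = 0.61529
t = 10: p = 0.61529 + (-0.01169) = 0.60361

0.604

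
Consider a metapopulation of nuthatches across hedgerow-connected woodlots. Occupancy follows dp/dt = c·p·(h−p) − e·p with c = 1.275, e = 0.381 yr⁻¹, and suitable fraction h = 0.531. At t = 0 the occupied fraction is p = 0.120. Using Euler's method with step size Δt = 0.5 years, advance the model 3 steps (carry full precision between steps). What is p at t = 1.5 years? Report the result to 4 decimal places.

Update rule: p ← p + [c·p·(h−p) − e·p]·Δt with Δt = 0.5.
p: 0.12000 → 0.12858  (Δp = +0.00858)
p: 0.12858 → 0.13707  (Δp = +0.00849)
p: 0.13707 → 0.14538  (Δp = +0.00831)

0.1454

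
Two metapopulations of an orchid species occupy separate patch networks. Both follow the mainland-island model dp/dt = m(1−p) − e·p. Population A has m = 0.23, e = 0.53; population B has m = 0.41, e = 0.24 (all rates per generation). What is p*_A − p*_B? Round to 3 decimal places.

A: p*_A = m/(m+e) = 0.23/0.7600 = 0.3026.
B: p*_B = 0.41/0.6500 = 0.6308.
p*_A − p*_B = 0.3026 − 0.6308 = -0.3281.

-0.328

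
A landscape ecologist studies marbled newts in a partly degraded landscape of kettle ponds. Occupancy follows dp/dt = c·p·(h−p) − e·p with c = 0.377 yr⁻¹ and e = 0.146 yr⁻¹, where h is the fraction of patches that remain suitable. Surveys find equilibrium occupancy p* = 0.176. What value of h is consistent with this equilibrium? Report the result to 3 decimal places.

0.563

At equilibrium c(h−p*) = e, so h = p* + e/c.
h = 0.176 + 0.146/0.377 = 0.176 + 0.3873 = 0.5633.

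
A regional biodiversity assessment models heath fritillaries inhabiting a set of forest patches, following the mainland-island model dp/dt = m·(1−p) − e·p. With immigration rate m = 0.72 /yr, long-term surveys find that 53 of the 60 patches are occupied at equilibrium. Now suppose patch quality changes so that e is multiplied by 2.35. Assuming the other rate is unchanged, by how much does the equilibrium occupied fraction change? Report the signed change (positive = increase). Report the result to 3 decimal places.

Observed p* = 53/60 = 0.88333.
Balance m(1−p*) = e·p* gives e = m(1−p*)/p* = 0.72×0.11667/0.88333 = 0.09510.
New p* = m/(m+e) = 0.72000/(0.72000+0.22349) = 0.76312.
Δp* = 0.76312 − 0.88333 = -0.12021.

-0.120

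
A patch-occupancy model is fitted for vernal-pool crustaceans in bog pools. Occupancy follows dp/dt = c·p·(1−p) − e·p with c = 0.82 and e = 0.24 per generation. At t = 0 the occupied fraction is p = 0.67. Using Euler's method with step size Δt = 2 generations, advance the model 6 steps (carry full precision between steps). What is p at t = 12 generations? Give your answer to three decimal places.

0.707

Update rule: p ← p + [c·p·(1−p) − e·p]·Δt with Δt = 2.
p: 0.67000 → 0.71100  (Δp = +0.04100)
p: 0.71100 → 0.70670  (Δp = -0.00430)
p: 0.70670 → 0.70741  (Δp = +0.00071)
p: 0.70741 → 0.70730  (Δp = -0.00011)
p: 0.70730 → 0.70732  (Δp = +0.00002)
p: 0.70732 → 0.70732  (Δp = -0.00000)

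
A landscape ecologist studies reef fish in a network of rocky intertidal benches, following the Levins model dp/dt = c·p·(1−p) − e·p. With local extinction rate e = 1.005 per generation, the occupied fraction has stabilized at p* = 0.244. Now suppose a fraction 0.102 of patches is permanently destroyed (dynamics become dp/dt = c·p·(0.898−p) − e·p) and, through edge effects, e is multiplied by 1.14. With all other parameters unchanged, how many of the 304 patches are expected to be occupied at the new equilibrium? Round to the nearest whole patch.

Balance c(1−p*) = e gives c = e/(1 − 0.24400) = 1.005/0.75600 = 1.32937.
New p* = 0.898 − e/c = 0.898 − 1.14570/1.32937 = 0.03616.
Expected occupied = 304 × 0.03616 = 10.99 ≈ 11.

11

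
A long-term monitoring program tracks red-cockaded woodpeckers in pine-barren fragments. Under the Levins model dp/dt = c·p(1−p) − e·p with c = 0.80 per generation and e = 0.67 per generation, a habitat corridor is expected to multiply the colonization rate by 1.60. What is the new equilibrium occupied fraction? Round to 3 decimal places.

Before: p* = 1 − 0.67/0.80 = 0.1625.
After the change, c = 1.28, e = 0.67, so p* = 1 − 0.67/1.28 = 0.4766.

0.477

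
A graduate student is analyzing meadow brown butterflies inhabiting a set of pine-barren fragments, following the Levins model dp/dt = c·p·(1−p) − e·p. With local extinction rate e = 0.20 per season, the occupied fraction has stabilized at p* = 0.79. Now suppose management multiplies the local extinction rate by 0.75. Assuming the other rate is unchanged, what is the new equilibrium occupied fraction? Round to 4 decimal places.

0.8425

Balance c(1−p*) = e gives c = e/(1 − 0.79000) = 0.20/0.21000 = 0.95238.
New p* = 1 − e/c = 1 − 0.15000/0.95238 = 0.84250.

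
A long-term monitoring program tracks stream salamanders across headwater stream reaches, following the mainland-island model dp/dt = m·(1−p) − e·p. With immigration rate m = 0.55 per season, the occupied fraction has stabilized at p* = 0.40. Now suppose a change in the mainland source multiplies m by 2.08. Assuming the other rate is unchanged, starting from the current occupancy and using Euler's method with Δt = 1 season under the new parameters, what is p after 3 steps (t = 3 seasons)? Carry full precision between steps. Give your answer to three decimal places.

Balance m(1−p*) = e·p* gives e = m(1−p*)/p* = 0.55×0.60000/0.40000 = 0.82500.
Starting from p₀ = 0.40000; update p ← p + (dp/dt)·Δt with the new parameters.
step 1: Δp = +0.35640, p = 0.75640
step 2: Δp = -0.34535, p = 0.41105
step 3: Δp = +0.33465, p = 0.74569

0.746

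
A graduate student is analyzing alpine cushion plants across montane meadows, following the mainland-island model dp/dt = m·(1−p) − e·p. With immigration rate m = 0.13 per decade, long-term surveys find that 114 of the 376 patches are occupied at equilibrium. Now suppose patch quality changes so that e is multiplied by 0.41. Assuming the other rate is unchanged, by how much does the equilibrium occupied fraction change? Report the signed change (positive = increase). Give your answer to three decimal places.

0.212

Observed p* = 114/376 = 0.30319.
Balance m(1−p*) = e·p* gives e = m(1−p*)/p* = 0.13×0.69681/0.30319 = 0.29877.
New p* = m/(m+e) = 0.13000/(0.13000+0.12250) = 0.51485.
Δp* = 0.51485 − 0.30319 = +0.21166.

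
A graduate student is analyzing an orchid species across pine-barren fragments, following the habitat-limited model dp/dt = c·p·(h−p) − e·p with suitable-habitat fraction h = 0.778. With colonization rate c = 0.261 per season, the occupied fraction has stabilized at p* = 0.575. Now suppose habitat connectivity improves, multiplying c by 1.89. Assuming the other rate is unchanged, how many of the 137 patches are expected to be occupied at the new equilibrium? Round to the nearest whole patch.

92

Balance c(h−p*) = e gives e = 0.261×(0.778 − 0.57500) = 0.05298.
New p* = 0.778 − e/c = 0.778 − 0.05298/0.49329 = 0.67060.
Expected occupied = 137 × 0.67060 = 91.87 ≈ 92.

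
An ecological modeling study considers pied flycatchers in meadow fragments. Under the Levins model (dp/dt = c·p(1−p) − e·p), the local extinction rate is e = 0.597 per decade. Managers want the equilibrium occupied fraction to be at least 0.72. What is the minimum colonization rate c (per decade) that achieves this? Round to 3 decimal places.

p* = 1 − e/c ≥ 0.72 requires e/c ≤ 0.2800, i.e. c ≥ e/0.2800.
c_min = 0.597/0.2800 = 2.1321.

2.132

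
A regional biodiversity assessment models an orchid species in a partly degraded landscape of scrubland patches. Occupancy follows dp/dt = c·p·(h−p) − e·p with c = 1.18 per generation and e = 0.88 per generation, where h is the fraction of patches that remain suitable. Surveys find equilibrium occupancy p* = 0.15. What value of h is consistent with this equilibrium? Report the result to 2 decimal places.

0.90

At equilibrium c(h−p*) = e, so h = p* + e/c.
h = 0.15 + 0.88/1.18 = 0.15 + 0.7458 = 0.8958.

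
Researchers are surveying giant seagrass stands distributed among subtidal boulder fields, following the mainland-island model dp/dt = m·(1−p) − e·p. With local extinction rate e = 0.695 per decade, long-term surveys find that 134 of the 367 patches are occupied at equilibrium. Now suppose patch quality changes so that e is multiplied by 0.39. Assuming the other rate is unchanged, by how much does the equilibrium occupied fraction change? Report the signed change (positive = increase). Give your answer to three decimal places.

0.231

Observed p* = 134/367 = 0.36512.
Balance m(1−p*) = e·p* gives m = e·p*/(1−p*) = 0.695×0.36512/0.63488 = 0.39970.
New p* = m/(m+e) = 0.39970/(0.39970+0.27105) = 0.59590.
Δp* = 0.59590 − 0.36512 = +0.23078.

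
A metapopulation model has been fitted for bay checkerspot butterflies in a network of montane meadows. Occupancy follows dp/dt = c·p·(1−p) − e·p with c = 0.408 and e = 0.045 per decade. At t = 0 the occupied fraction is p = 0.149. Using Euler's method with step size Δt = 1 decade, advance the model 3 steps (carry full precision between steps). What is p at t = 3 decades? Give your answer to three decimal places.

Update rule: p ← p + [c·p·(1−p) − e·p]·Δt with Δt = 1.
step 1: Δp = +0.04503, p = 0.19403
step 2: Δp = +0.05507, p = 0.24910
step 3: Δp = +0.06511, p = 0.31421

0.314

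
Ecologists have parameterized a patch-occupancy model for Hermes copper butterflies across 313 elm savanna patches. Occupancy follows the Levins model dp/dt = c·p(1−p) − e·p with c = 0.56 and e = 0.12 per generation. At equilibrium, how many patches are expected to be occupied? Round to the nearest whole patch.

246

p* = 1 − e/c = 1 − 0.12/0.56 = 0.7857.
Expected occupied patches = N × p* = 313 × 0.7857 = 245.93 ≈ 246.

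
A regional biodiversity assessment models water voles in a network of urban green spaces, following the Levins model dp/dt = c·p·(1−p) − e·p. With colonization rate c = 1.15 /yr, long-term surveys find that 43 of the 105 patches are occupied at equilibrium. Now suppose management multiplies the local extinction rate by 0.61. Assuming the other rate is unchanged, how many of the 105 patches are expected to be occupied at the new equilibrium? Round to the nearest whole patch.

Observed p* = 43/105 = 0.40952.
Balance c(1−p*) = e gives e = 1.15×(1 − 0.40952) = 0.67905.
New p* = 1 − e/c = 1 − 0.41422/1.15000 = 0.63981.
Expected occupied = 105 × 0.63981 = 67.18 ≈ 67.

67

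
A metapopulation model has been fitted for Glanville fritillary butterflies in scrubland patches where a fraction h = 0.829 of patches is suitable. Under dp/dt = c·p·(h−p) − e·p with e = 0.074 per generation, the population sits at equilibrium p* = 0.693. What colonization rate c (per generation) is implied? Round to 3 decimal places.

0.544

At equilibrium c(h−p*) = e, so c = e/(h−p*).
c = 0.074/(0.829 − 0.693) = 0.074/0.1360 = 0.5441.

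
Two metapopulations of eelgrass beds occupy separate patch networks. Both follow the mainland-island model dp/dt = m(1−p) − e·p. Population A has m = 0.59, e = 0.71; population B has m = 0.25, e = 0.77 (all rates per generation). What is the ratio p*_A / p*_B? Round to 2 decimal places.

1.85

A: p*_A = m/(m+e) = 0.59/1.3000 = 0.4538.
B: p*_B = 0.25/1.0200 = 0.2451.
p*_A / p*_B = 0.4538/0.2451 = 1.8517.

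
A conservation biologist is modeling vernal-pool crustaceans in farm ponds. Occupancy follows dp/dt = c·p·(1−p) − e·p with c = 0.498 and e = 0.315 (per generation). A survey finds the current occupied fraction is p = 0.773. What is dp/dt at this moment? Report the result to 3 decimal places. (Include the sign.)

-0.156

Colonization term: c·p·(1−p) = 0.498×0.773×0.2270 = 0.08738.
Extinction term: e·p = 0.24350.
dp/dt = 0.08738 − 0.24350 = -0.15611.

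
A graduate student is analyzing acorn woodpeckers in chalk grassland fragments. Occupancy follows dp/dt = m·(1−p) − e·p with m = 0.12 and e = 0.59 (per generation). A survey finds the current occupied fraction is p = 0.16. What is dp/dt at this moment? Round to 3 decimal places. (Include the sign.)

Colonization term: m·(1−p) = 0.12×0.8400 = 0.10080.
Extinction term: e·p = 0.09440.
dp/dt = 0.10080 − 0.09440 = 0.00640.

0.006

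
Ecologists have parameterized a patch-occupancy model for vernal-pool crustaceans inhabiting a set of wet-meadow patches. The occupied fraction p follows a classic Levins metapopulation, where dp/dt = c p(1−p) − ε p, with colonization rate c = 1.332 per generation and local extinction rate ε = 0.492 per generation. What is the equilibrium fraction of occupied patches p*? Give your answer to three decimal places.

Setting dp/dt = 0 and dividing through by p* gives c·(1−p*) = ε.
So p* = 1 − ε/c = 1 − 0.492/1.332 = 1 − 0.3694 = 0.6306.

0.631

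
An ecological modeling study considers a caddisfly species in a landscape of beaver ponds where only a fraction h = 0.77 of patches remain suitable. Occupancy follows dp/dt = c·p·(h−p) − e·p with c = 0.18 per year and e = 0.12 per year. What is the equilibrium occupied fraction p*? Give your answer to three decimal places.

0.103

Setting dp/dt = 0 and dividing by p* gives c·(h−p*) = e.
So p* = h − e/c = 0.77 − 0.12/0.18 = 0.77 − 0.6667 = 0.1033.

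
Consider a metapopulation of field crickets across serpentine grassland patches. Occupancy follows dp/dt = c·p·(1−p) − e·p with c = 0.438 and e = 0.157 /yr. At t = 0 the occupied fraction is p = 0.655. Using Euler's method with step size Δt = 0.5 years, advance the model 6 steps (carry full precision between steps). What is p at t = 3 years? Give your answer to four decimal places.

Update rule: p ← p + [c·p·(1−p) − e·p]·Δt with Δt = 0.5.
t = 0.5: p = 0.65500 + (-0.00193) = 0.65307
t = 1: p = 0.65307 + (-0.00165) = 0.65142
t = 1.5: p = 0.65142 + (-0.00141) = 0.65002
t = 2: p = 0.65002 + (-0.00120) = 0.64881
t = 2.5: p = 0.64881 + (-0.00103) = 0.64778
t = 3: p = 0.64778 + (-0.00088) = 0.64690

0.6469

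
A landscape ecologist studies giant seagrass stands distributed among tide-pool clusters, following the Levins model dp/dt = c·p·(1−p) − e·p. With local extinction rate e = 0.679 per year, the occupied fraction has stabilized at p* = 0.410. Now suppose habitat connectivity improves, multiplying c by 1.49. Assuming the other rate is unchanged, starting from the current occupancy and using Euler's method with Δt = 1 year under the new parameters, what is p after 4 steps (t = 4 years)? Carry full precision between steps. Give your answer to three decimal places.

0.604

Balance c(1−p*) = e gives c = e/(1 − 0.41000) = 0.679/0.59000 = 1.15085.
Starting from p₀ = 0.41000; update p ← p + (dp/dt)·Δt with the new parameters.
  1  |  dp/dt·Δt = +0.136411  |  p_1 = 0.546411
  2  |  dp/dt·Δt = +0.053984  |  p_2 = 0.600395
  3  |  dp/dt·Δt = +0.003739  |  p_3 = 0.604134
  4  |  dp/dt·Δt = -0.000111  |  p_4 = 0.604023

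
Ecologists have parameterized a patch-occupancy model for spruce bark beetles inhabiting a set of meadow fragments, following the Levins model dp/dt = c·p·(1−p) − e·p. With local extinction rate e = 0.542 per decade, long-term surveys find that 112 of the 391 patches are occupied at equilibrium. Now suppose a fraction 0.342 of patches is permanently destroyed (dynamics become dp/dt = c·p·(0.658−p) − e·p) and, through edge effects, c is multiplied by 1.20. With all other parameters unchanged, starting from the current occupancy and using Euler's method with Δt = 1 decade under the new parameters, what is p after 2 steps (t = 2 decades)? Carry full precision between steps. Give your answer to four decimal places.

Observed p* = 112/391 = 0.28645.
Balance c(1−p*) = e gives c = e/(1 − 0.28645) = 0.542/0.71355 = 0.75958.
Starting from p₀ = 0.28645; update p ← p + (dp/dt)·Δt with the new parameters.
  1  |  dp/dt·Δt = -0.058243  |  p_1 = 0.228202
  2  |  dp/dt·Δt = -0.034286  |  p_2 = 0.193916

0.1939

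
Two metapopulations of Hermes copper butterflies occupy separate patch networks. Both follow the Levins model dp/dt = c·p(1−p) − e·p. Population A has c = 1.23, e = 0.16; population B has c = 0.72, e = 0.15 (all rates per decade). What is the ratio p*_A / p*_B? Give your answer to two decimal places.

A: p*_A = 1 − 0.16/1.23 = 0.8699.
B: p*_B = 1 − 0.15/0.72 = 0.7917.
p*_A / p*_B = 0.8699/0.7917 = 1.0988.

1.10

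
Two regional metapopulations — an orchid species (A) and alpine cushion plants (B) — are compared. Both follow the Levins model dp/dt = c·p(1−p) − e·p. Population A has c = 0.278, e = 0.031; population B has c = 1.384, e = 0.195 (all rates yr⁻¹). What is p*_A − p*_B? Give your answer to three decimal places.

0.029

A: p*_A = 1 − 0.031/0.278 = 0.8885.
B: p*_B = 1 − 0.195/1.384 = 0.8591.
p*_A − p*_B = 0.8885 − 0.8591 = 0.0294.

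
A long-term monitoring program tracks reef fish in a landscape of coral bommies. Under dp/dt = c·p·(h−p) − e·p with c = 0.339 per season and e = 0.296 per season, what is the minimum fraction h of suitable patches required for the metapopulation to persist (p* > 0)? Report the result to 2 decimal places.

0.87

p* = h − e/c is positive only when h > e/c.
h_min = e/c = 0.296/0.339 = 0.8732.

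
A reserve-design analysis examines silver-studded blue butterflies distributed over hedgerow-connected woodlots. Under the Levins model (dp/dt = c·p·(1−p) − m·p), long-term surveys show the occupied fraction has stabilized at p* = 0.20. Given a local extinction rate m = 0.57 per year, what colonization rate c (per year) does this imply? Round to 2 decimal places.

0.71

At equilibrium c(1−p*) = m, so c = m/(1−p*).
c = 0.57/(1 − 0.20) = 0.57/0.8000 = 0.7125.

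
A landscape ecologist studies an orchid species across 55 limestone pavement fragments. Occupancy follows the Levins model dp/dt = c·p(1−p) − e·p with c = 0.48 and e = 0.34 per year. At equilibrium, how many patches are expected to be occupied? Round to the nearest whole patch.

p* = 1 − e/c = 1 − 0.34/0.48 = 0.2917.
Expected occupied patches = N × p* = 55 × 0.2917 = 16.04 ≈ 16.

16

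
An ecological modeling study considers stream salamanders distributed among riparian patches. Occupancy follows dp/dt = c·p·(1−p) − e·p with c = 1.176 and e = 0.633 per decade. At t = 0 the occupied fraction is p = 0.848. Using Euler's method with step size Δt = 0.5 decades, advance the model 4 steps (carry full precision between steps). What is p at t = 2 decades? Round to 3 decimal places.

Update rule: p ← p + [c·p·(1−p) − e·p]·Δt with Δt = 0.5.
step 1: Δp = -0.19260, p = 0.65540
step 2: Δp = -0.07463, p = 0.58077
step 3: Δp = -0.04065, p = 0.54012
step 4: Δp = -0.02489, p = 0.51522

0.515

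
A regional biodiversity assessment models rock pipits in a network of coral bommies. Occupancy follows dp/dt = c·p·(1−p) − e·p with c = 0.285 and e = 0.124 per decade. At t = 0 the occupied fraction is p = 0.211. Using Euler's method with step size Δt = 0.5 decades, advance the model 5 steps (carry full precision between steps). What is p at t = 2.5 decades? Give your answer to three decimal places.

0.266

Update rule: p ← p + [c·p·(1−p) − e·p]·Δt with Δt = 0.5.
step 1: Δp = +0.01064, p = 0.22164
step 2: Δp = +0.01084, p = 0.23248
step 3: Δp = +0.01101, p = 0.24350
step 4: Δp = +0.01115, p = 0.25465
step 5: Δp = +0.01126, p = 0.26591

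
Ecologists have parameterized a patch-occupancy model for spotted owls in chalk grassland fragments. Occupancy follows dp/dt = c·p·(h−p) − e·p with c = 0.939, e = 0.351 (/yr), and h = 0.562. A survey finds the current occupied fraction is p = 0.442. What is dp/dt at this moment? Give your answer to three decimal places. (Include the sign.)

Colonization term: c·p·(h−p) = 0.939×0.442×0.1200 = 0.04980.
Extinction term: e·p = 0.15514.
dp/dt = 0.04980 − 0.15514 = -0.10534.

-0.105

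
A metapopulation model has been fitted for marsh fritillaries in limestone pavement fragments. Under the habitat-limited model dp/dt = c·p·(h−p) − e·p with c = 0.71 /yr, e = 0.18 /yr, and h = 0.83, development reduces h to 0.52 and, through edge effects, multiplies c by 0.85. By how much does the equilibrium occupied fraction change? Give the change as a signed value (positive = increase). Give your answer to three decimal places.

Before: p* = h − e/c = 0.83 − 0.18/0.71 = 0.83 − 0.2535 = 0.5765.
After: c = 0.6035, e = 0.18, h = 0.52; p* = 0.52 − 0.18/0.6035 = 0.2217.
Δp* = 0.2217 − 0.5765 = -0.3547.

-0.355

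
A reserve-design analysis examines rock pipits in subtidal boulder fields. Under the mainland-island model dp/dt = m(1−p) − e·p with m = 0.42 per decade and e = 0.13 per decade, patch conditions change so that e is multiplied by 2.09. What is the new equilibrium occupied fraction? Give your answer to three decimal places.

Before: p* = 0.42/(0.42+0.13) = 0.7636.
After: m = 0.42, e = 0.2717; p* = 0.42/0.6917 = 0.6072.

0.607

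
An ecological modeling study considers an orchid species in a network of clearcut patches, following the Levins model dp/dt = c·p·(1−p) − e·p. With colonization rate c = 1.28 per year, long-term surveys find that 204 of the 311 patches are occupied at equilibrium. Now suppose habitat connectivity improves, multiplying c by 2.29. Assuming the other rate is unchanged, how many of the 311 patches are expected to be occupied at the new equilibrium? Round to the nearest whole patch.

264

Observed p* = 204/311 = 0.65595.
Balance c(1−p*) = e gives e = 1.28×(1 − 0.65595) = 0.44038.
New p* = 1 − e/c = 1 − 0.44038/2.93120 = 0.84976.
Expected occupied = 311 × 0.84976 = 264.28 ≈ 264.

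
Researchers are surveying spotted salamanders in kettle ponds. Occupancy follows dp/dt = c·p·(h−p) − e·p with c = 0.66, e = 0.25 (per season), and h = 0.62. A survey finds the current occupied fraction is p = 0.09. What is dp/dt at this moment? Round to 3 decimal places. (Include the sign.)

Colonization term: c·p·(h−p) = 0.66×0.09×0.5300 = 0.03148.
Extinction term: e·p = 0.02250.
dp/dt = 0.03148 − 0.02250 = 0.00898.

0.009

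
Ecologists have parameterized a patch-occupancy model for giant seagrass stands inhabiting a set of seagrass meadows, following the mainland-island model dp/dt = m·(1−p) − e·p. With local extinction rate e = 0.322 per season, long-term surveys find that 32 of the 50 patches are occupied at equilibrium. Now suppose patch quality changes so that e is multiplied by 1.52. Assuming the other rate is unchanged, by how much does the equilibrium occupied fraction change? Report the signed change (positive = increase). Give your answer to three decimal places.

Observed p* = 32/50 = 0.64000.
Balance m(1−p*) = e·p* gives m = e·p*/(1−p*) = 0.322×0.64000/0.36000 = 0.57244.
New p* = m/(m+e) = 0.57244/(0.57244+0.48944) = 0.53908.
Δp* = 0.53908 − 0.64000 = -0.10092.

-0.101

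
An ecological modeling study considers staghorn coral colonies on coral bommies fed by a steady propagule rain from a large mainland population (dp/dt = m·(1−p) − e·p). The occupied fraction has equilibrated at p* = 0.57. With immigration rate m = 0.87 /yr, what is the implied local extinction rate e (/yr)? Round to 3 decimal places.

0.656

At equilibrium m(1−p*) = e·p*, so e = m(1−p*)/p*.
e = 0.87 × 0.4300 / 0.57 = 0.6563.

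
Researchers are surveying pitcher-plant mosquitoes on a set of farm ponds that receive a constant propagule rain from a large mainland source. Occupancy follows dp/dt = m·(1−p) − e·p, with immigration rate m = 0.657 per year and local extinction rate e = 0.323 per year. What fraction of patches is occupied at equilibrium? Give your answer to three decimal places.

0.670

Setting dp/dt = 0: m − m·p* = e·p*, so m = (m+e)·p*.
p* = m/(m+e) = 0.657/(0.657+0.323) = 0.657/0.9800 = 0.6704.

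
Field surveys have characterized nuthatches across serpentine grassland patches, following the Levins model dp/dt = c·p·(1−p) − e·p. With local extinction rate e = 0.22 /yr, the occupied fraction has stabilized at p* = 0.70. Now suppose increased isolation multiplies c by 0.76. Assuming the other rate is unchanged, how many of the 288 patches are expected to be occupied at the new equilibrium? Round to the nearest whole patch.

174

Balance c(1−p*) = e gives c = e/(1 − 0.70000) = 0.22/0.30000 = 0.73333.
New p* = 1 − e/c = 1 − 0.22000/0.55733 = 0.60526.
Expected occupied = 288 × 0.60526 = 174.31 ≈ 174.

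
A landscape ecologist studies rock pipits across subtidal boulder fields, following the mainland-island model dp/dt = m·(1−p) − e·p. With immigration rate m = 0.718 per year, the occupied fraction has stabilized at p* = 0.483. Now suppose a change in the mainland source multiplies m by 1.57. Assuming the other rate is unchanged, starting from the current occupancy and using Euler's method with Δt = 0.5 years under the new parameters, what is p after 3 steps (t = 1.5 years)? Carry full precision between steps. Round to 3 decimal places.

0.595

Balance m(1−p*) = e·p* gives e = m(1−p*)/p* = 0.718×0.51700/0.48300 = 0.76854.
Starting from p₀ = 0.48300; update p ← p + (dp/dt)·Δt with the new parameters.
p: 0.48300 → 0.58879  (Δp = +0.10579)
p: 0.58879 → 0.59431  (Δp = +0.00551)
p: 0.59431 → 0.59459  (Δp = +0.00029)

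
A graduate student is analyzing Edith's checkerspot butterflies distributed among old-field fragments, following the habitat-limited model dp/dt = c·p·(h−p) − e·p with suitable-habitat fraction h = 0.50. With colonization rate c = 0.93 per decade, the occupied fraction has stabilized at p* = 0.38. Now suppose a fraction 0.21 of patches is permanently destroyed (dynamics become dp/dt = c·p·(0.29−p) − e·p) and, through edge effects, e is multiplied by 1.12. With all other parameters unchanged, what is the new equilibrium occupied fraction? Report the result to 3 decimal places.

0.156

Balance c(h−p*) = e gives e = 0.93×(0.5 − 0.38000) = 0.11160.
New p* = 0.29 − e/c = 0.29 − 0.12499/0.93000 = 0.15560.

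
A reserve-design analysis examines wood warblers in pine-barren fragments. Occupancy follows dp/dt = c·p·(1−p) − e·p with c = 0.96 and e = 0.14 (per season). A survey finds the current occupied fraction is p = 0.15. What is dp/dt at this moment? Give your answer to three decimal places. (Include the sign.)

Colonization term: c·p·(1−p) = 0.96×0.15×0.8500 = 0.12240.
Extinction term: e·p = 0.02100.
dp/dt = 0.12240 − 0.02100 = 0.10140.

0.101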